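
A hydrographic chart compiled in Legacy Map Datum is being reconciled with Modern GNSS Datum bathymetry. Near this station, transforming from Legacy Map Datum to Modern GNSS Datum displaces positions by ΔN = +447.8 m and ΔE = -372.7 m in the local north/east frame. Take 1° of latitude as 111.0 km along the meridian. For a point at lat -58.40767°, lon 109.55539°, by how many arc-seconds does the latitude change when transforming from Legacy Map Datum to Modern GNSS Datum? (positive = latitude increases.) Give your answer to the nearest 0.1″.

Δφ = 14.5″

1° of latitude = 111.0 km, so Δφ = 447.8 / 111000 = 0.0040342° = 14.523″.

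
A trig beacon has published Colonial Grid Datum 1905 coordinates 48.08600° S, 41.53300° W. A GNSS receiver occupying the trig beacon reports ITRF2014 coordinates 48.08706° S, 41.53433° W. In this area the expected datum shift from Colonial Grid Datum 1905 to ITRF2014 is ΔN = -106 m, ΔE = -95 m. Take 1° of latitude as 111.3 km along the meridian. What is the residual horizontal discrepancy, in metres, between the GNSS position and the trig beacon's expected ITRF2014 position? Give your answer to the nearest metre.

13 m

Observed coordinate differences: Δφ = -0.00106°, Δλ = -0.00133°.
Converting to metres (1° lat = 111300 m, cos φ = 0.668014): observed ΔN = -118.0 m, observed ΔE = -98.9 m.
Subtracting the expected shift leaves a residual of -118.0 − (-106) = -12.0 m north and -98.9 − (-95) = -3.9 m east.
Residual distance = √((-12.0)² + (-3.9)²) = 12.6 m.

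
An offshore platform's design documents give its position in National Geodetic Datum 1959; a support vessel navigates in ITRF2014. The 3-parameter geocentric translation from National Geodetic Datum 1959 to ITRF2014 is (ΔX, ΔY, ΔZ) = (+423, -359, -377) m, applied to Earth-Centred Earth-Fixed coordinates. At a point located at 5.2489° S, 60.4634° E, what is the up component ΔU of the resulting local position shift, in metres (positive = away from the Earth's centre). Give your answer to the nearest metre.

The local up (radial) axis is (cos φ cos λ, cos φ sin λ, sin φ), giving ΔU = 207.656 − 311.035 + 34.489 = -68.89 m.

ΔU = -69 m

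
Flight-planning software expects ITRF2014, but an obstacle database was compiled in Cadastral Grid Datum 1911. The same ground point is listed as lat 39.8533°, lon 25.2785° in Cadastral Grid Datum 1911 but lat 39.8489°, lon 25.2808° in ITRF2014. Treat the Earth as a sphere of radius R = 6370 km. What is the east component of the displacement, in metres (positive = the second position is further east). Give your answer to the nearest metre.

Δφ = 39.8489° − 39.8533° = -0.0044°; Δλ = 25.2808° − 25.2785° = +0.0023°.
1° along a meridian = πR/180 = 111177 m.
ΔN = Δφ × 111177 = -489.2 m; ΔE = Δλ × 111177 × cos(39.8533°) = +0.0023 × 111177 × 0.767688 = 196.3 m.

ΔE = 196 m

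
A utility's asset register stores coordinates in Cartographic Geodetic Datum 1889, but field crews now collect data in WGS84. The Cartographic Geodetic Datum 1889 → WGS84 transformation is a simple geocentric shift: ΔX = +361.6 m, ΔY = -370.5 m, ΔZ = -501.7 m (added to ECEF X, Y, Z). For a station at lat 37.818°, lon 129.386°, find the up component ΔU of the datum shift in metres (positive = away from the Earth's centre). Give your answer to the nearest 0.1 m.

At φ = 37.818°, λ = 129.386°: sin φ = 0.613155, cos φ = 0.789962, sin λ = 0.772889, cos λ = -0.634542.
ΔU = cos φ cos λ·ΔX + cos φ sin λ·ΔY + sin φ·ΔZ = (0.789962)(-0.634542)(361.6) + (0.789962)(0.772889)(-370.5) + (0.613155)(-501.7) = -715.09 m.

ΔU = -715.1 m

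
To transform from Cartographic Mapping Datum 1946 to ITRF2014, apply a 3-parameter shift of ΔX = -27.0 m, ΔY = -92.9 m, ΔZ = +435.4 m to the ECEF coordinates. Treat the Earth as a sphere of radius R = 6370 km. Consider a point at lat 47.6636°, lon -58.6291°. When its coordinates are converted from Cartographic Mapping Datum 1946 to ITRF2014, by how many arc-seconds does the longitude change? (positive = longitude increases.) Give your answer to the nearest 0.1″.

sin φ = 0.739203, cos φ = 0.673482, sin λ = -0.853815, cos λ = 0.520576.
East component: ΔE = −sin λ·ΔX + cos λ·ΔY = −(-0.853815)(-27.0) + (0.520576)(-92.9) = -71.41 m.
1° of latitude spans πR/180 = 111177 m; at latitude φ, 1° of longitude spans that × cos φ = 74876.1 m, so Δλ = -71.41 / 74876.1 × 3600 = -3.434″.

Δλ = -3.4″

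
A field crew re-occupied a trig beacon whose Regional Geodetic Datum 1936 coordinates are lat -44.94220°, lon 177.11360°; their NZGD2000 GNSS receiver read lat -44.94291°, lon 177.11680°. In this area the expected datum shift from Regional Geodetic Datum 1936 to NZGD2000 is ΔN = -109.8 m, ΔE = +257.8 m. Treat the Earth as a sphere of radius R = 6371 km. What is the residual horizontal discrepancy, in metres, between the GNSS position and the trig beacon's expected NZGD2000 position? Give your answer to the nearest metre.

Observed coordinate differences: Δφ = -0.00071°, Δλ = +0.00320°.
Converting to metres (1° lat = 111195 m, cos φ = 0.707820): observed ΔN = -78.9 m, observed ΔE = 251.9 m.
Subtracting the expected shift leaves a residual of -78.9 − (-109.8) = 30.9 m north and 251.9 − (257.8) = -5.9 m east.
Residual distance = √(30.9² + (-5.9)²) = 31.4 m.

31 m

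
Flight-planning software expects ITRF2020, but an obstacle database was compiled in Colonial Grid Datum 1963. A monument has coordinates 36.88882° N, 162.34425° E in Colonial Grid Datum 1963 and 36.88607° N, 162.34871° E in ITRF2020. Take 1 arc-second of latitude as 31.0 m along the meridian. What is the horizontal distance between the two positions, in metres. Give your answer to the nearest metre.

503 m

Δφ = 36.88607° − 36.88882° = -0.00275°; Δλ = 162.34871° − 162.34425° = +0.00446°.
1° of latitude = 3600 × 31.00 = 111600 m.
ΔN = Δφ × 111600 = -306.9 m; ΔE = Δλ × 111600 × cos(36.88882°) = +0.00446 × 111600 × 0.799802 = 398.1 m.
Distance = √(ΔE² + ΔN²) = √(398.1² + (-306.9)²) = 502.7 m.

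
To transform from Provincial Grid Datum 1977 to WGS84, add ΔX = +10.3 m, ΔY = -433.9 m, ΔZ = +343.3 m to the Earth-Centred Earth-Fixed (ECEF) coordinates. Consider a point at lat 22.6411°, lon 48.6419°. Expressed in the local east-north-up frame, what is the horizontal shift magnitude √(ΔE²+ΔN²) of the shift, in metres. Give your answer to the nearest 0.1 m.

At φ = 22.6411°, λ = 48.6419°: sin φ = 0.384957, cos φ = 0.922934, sin λ = 0.750594, cos λ = 0.660763.
ΔE = −sin λ·ΔX + cos λ·ΔY = −(0.750594)·(10.3) + (0.660763)·(-433.9) = -294.44 m.
ΔN = −sin φ cos λ·ΔX − sin φ sin λ·ΔY + cos φ·ΔZ = −(0.384957)(0.660763)(10.3) − (0.384957)(0.750594)(-433.9) + (0.922934)(343.3) = 439.60 m.
Horizontal magnitude = √(ΔE² + ΔN²) = √((-294.44)² + 439.60²) = 529.09 m.

529.1 m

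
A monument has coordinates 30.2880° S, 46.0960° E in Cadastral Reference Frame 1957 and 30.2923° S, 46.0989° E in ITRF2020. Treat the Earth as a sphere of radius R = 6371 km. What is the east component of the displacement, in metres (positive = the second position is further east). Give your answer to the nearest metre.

Δφ = -30.2923° − -30.2880° = -0.0043°; Δλ = 46.0989° − 46.0960° = +0.0029°.
1° along a meridian = πR/180 = 111195 m.
ΔN = Δφ × 111195 = -478.1 m; ΔE = Δλ × 111195 × cos(-30.2880°) = +0.0029 × 111195 × 0.863501 = 278.4 m.

ΔE = 278 m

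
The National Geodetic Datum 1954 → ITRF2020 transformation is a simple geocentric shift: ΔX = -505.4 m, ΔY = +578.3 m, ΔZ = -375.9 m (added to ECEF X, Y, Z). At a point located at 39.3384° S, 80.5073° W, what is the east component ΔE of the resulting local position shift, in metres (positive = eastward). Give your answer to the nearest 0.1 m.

The local east axis at (φ, λ) is (−sin λ, cos λ, 0), so ΔE = −sin(-80.5073°)·(-505.4) + cos(-80.5073°)·578.3 = -403.11 m.

ΔE = -403.1 m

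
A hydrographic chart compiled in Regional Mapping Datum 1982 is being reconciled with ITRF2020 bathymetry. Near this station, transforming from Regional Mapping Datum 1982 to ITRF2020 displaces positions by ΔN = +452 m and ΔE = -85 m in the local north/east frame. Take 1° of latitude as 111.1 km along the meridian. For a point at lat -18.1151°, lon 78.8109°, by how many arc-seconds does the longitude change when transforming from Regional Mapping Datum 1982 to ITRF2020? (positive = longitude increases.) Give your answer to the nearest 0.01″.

At latitude -18.1151°, cos φ = 0.950434.
1° of longitude at this latitude = 111.1 × cos φ = 105.59 km, so Δλ = -85.0 / 105593.2 = -0.0008050° = -2.898″.

Δλ = -2.90″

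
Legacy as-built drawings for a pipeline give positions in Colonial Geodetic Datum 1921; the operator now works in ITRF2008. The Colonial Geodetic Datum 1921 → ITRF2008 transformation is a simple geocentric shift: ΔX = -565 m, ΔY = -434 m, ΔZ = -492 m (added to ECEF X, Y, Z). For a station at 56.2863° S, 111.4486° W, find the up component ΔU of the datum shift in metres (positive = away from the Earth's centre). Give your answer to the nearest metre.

ΔU = 748 m

At φ = -56.2863°, λ = -111.4486°: sin φ = -0.831821, cos φ = 0.555043, sin λ = -0.930746, cos λ = -0.365666.
ΔU = cos φ cos λ·ΔX + cos φ sin λ·ΔY + sin φ·ΔZ = (0.555043)(-0.365666)(-565) + (0.555043)(-0.930746)(-434) + (-0.831821)(-492) = 748.14 m.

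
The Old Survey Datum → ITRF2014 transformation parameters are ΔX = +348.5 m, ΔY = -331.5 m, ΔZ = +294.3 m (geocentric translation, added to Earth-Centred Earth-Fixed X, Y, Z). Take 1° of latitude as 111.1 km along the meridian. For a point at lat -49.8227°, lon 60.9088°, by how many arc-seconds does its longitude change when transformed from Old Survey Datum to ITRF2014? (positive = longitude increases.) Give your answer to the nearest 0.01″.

Δλ = -23.39″

sin φ = -0.764052, cos φ = 0.645155, sin λ = 0.873847, cos λ = 0.486201.
East component: ΔE = −sin λ·ΔX + cos λ·ΔY = −(0.873847)(348.5) + (0.486201)(-331.5) = -465.71 m.
1° of latitude spans 111100 m; at latitude φ, 1° of longitude spans that × cos φ = 71676.7 m, so Δλ = -465.71 / 71676.7 × 3600 = -23.391″.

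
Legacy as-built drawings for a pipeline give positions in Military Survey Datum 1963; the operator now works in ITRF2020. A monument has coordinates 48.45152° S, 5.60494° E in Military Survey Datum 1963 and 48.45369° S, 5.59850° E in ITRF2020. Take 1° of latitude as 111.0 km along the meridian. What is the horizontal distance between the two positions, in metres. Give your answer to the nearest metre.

Δφ = -48.45369° − -48.45152° = -0.00217°; Δλ = 5.59850° − 5.60494° = -0.00644°.
ΔN = Δφ × 111000 = -240.9 m; ΔE = Δλ × 111000 × cos(-48.45152°) = -0.00644 × 111000 × 0.663254 = -474.1 m.
Distance = √(ΔE² + ΔN²) = √((-474.1)² + (-240.9)²) = 531.8 m.

532 m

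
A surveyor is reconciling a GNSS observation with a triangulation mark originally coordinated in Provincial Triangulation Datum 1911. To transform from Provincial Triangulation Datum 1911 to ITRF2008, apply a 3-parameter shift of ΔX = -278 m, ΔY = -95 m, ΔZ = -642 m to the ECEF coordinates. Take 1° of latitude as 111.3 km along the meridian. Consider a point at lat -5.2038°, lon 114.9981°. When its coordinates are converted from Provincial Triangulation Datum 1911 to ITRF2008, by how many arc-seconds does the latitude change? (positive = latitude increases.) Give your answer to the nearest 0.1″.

Δφ = -20.6″

sin φ = -0.090699, cos φ = 0.995878, sin λ = 0.906322, cos λ = -0.422588.
North component: ΔN = −sin φ cos λ·ΔX − sin φ sin λ·ΔY + cos φ·ΔZ = −(-0.090699)(-0.422588)(-278) − (-0.090699)(0.906322)(-95) + (0.995878)(-642) = -636.51 m.
1° of latitude spans 111300 m, so Δφ = -636.51 / 111300 × 3600 = -20.588″.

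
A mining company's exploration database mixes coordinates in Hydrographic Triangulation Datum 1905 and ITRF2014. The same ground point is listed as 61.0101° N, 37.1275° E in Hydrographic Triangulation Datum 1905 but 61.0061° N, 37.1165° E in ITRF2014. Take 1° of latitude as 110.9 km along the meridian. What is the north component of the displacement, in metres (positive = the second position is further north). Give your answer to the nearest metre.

ΔN = -444 m

Δφ = 61.0061° − 61.0101° = -0.0040°; Δλ = 37.1165° − 37.1275° = -0.0110°.
ΔN = Δφ × 110900 = -443.6 m; ΔE = Δλ × 110900 × cos(61.0101°) = -0.0110 × 110900 × 0.484655 = -591.2 m.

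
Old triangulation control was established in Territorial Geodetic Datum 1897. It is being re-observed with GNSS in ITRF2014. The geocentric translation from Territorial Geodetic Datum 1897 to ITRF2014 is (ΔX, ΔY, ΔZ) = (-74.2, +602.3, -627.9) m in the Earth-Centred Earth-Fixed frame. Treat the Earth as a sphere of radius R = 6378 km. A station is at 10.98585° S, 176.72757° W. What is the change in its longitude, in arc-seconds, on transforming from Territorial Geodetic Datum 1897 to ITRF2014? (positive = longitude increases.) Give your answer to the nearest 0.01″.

Δλ = -19.95″

sin φ = -0.190567, cos φ = 0.981674, sin λ = -0.057084, cos λ = -0.998369.
East component: ΔE = −sin λ·ΔX + cos λ·ΔY = −(-0.057084)(-74.2) + (-0.998369)(602.3) = -605.55 m.
1° of latitude spans πR/180 = 111317 m; at latitude φ, 1° of longitude spans that × cos φ = 109277.1 m, so Δλ = -605.55 / 109277.1 × 3600 = -19.949″.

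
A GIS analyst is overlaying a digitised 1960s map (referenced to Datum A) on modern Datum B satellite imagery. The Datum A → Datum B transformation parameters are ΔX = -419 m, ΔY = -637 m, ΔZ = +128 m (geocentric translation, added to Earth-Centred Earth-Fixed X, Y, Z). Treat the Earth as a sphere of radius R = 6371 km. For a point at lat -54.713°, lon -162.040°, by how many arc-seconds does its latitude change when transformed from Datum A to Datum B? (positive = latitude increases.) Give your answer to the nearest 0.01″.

Δφ = 18.12″

sin φ = -0.816269, cos φ = 0.577672, sin λ = -0.308353, cos λ = -0.951272.
North component: ΔN = −sin φ cos λ·ΔX − sin φ sin λ·ΔY + cos φ·ΔZ = −(-0.816269)(-0.951272)(-419) − (-0.816269)(-0.308353)(-637) + (0.577672)(128) = 559.63 m.
1° of latitude spans πR/180 = 111195 m, so Δφ = 559.63 / 111195 × 3600 = 18.118″.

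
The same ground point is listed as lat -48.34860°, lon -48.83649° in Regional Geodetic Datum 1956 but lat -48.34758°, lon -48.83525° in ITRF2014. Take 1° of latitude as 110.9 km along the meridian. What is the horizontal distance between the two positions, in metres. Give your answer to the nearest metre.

145 m

Δφ = -48.34758° − -48.34860° = +0.00102°; Δλ = -48.83525° − -48.83649° = +0.00124°.
ΔN = Δφ × 110900 = 113.1 m; ΔE = Δλ × 110900 × cos(-48.34860°) = +0.00124 × 110900 × 0.664597 = 91.4 m.
Distance = √(ΔE² + ΔN²) = √(91.4² + 113.1²) = 145.4 m.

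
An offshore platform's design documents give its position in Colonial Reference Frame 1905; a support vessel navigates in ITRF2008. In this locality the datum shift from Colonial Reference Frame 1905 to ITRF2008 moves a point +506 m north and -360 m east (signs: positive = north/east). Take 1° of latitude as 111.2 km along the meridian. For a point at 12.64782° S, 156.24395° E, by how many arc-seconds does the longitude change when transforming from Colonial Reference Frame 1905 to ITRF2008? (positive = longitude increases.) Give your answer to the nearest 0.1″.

Δλ = -11.9″

At latitude -12.64782°, cos φ = 0.975734.
1° of longitude at this latitude = 111.2 × cos φ = 108.50 km, so Δλ = -360.0 / 108501.7 = -0.0033179° = -11.945″.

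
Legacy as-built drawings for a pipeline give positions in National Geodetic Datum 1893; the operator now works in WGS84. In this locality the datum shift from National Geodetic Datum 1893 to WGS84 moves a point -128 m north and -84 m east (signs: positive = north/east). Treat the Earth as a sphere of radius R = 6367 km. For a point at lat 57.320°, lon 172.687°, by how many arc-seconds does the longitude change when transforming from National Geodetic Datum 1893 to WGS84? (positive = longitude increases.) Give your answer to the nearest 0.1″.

At latitude 57.320°, cos φ = 0.539947.
One radian of longitude at latitude φ spans R cos φ, so Δλ = ΔE / (R cos φ) = -84.0 / (6367000 × 0.539947) = -2.4434e-05 rad = -5.040″.

Δλ = -5.0″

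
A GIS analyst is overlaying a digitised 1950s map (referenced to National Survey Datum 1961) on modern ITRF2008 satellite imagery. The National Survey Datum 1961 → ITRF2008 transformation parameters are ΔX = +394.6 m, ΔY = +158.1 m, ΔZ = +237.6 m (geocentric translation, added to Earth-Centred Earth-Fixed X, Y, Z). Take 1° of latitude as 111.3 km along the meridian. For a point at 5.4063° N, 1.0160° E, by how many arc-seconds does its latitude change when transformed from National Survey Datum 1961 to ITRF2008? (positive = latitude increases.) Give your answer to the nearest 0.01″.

Δφ = 6.44″

sin φ = 0.094218, cos φ = 0.995552, sin λ = 0.017732, cos λ = 0.999843.
North component: ΔN = −sin φ cos λ·ΔX − sin φ sin λ·ΔY + cos φ·ΔZ = −(0.094218)(0.999843)(394.6) − (0.094218)(0.017732)(158.1) + (0.995552)(237.6) = 199.11 m.
1° of latitude spans 111300 m, so Δφ = 199.11 / 111300 × 3600 = 6.440″.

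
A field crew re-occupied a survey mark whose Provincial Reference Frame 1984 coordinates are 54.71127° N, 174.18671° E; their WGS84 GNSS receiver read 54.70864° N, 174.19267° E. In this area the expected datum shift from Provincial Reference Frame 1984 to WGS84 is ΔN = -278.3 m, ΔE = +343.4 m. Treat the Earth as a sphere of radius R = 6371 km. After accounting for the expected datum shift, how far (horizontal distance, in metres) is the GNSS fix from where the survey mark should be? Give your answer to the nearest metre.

Observed coordinate differences: Δφ = -0.00263°, Δλ = +0.00596°.
Converting to metres (1° lat = 111195 m, cos φ = 0.577697): observed ΔN = -292.4 m, observed ΔE = 382.9 m.
Subtracting the expected shift leaves a residual of -292.4 − (-278.3) = -14.1 m north and 382.9 − (343.4) = 39.5 m east.
Residual distance = √((-14.1)² + 39.5²) = 41.9 m.

42 m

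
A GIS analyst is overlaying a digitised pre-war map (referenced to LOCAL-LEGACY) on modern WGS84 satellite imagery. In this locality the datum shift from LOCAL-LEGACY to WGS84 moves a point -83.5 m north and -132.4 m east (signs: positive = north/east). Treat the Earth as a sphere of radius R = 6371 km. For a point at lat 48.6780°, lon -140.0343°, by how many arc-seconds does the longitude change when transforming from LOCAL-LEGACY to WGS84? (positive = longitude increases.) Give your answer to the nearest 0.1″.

At latitude 48.6780°, cos φ = 0.660290.
One radian of longitude at latitude φ spans R cos φ, so Δλ = ΔE / (R cos φ) = -132.4 / (6371000 × 0.660290) = -3.1474e-05 rad = -6.492″.

Δλ = -6.5″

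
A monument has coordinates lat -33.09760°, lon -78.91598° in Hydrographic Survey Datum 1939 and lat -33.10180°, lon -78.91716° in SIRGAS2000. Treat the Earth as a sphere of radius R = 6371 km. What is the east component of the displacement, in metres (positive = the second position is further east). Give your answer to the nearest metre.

ΔE = -110 m

Δφ = -33.10180° − -33.09760° = -0.00420°; Δλ = -78.91716° − -78.91598° = -0.00118°.
1° along a meridian = πR/180 = 111195 m.
ΔN = Δφ × 111195 = -467.0 m; ΔE = Δλ × 111195 × cos(-33.09760°) = -0.00118 × 111195 × 0.837742 = -109.9 m.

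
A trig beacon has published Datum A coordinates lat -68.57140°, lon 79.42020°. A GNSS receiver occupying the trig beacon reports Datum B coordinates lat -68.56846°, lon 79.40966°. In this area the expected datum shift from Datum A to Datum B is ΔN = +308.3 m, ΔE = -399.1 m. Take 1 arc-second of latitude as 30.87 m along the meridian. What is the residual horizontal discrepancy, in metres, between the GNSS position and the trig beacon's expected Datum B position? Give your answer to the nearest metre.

Observed coordinate differences: Δφ = +0.00294°, Δλ = -0.01054°.
Converting to metres (1° lat = 111132 m, cos φ = 0.365341): observed ΔN = 326.7 m, observed ΔE = -427.9 m.
Subtracting the expected shift leaves a residual of 326.7 − (308.3) = 18.4 m north and -427.9 − (-399.1) = -28.8 m east.
Residual distance = √(18.4² + (-28.8)²) = 34.2 m.

34 m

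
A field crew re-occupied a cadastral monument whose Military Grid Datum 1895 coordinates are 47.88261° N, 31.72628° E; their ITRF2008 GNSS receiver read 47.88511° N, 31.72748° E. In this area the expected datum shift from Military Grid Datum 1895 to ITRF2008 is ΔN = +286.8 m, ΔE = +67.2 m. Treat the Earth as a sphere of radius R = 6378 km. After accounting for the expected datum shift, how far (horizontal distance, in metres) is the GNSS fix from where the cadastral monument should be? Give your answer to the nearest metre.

Observed coordinate differences: Δφ = +0.00250°, Δλ = +0.00120°.
Converting to metres (1° lat = 111317 m, cos φ = 0.670652): observed ΔN = 278.3 m, observed ΔE = 89.6 m.
Subtracting the expected shift leaves a residual of 278.3 − (286.8) = -8.5 m north and 89.6 − (67.2) = 22.4 m east.
Residual distance = √((-8.5)² + 22.4²) = 23.9 m.

24 m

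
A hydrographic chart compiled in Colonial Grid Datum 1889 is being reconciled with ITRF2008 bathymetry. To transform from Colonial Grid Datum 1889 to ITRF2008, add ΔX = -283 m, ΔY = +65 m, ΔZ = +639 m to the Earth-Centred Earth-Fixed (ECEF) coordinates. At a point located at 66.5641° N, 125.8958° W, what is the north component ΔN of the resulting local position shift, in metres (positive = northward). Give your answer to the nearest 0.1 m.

At φ = 66.5641°, λ = -125.8958°: sin φ = 0.917506, cos φ = 0.397723, sin λ = -0.810085, cos λ = -0.586313.
ΔN = −sin φ cos λ·ΔX − sin φ sin λ·ΔY + cos φ·ΔZ = −(0.917506)(-0.586313)(-283) − (0.917506)(-0.810085)(65) + (0.397723)(639) = 150.22 m.

ΔN = 150.2 m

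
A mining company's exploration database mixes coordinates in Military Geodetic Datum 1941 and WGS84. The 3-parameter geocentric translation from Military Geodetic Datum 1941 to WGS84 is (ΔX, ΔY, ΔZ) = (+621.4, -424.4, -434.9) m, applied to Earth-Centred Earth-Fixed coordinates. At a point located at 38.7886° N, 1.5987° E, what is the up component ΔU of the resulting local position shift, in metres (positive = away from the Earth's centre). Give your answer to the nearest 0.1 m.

At φ = 38.7886°, λ = 1.5987°: sin φ = 0.626449, cos φ = 0.779463, sin λ = 0.027899, cos λ = 0.999611.
ΔU = cos φ cos λ·ΔX + cos φ sin λ·ΔY + sin φ·ΔZ = (0.779463)(0.999611)(621.4) + (0.779463)(0.027899)(-424.4) + (0.626449)(-434.9) = 202.50 m.

ΔU = 202.5 m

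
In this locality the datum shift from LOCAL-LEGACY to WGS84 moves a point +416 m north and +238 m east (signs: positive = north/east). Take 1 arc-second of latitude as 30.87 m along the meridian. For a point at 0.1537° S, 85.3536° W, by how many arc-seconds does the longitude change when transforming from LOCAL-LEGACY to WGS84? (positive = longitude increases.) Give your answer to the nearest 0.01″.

At latitude -0.1537°, cos φ = 0.999996.
1″ of longitude at this latitude = 30.87 × cos φ = 30.8699 m, so Δλ = 238.0 / 30.8699 = 7.710″.

Δλ = 7.71″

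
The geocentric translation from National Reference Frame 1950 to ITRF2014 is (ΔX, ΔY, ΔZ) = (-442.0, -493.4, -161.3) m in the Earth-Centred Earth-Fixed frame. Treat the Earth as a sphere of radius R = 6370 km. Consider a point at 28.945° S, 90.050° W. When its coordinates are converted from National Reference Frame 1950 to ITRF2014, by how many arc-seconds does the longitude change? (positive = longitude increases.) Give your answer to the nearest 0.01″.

sin φ = -0.483970, cos φ = 0.875085, sin λ = -1.000000, cos λ = -0.000873.
East component: ΔE = −sin λ·ΔX + cos λ·ΔY = −(-1.000000)(-442.0) + (-0.000873)(-493.4) = -441.57 m.
1° of latitude spans πR/180 = 111177 m; at latitude φ, 1° of longitude spans that × cos φ = 97289.7 m, so Δλ = -441.57 / 97289.7 × 3600 = -16.339″.

Δλ = -16.34″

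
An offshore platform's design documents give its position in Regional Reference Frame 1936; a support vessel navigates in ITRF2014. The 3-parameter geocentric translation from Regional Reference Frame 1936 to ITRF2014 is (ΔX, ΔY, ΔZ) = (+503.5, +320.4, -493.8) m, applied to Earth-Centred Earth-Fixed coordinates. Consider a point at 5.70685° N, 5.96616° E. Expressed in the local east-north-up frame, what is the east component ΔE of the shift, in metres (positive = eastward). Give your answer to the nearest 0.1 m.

The local east axis at (φ, λ) is (−sin λ, cos λ, 0), so ΔE = −sin(5.96616°)·503.5 + cos(5.96616°)·320.4 = 266.33 m.

ΔE = 266.3 m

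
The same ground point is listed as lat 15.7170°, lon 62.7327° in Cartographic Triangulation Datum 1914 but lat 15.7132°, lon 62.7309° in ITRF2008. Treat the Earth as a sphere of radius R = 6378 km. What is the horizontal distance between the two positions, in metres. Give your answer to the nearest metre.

Δφ = 15.7132° − 15.7170° = -0.0038°; Δλ = 62.7309° − 62.7327° = -0.0018°.
1° along a meridian = πR/180 = 111317 m.
ΔN = Δφ × 111317 = -423.0 m; ΔE = Δλ × 111317 × cos(15.7170°) = -0.0018 × 111317 × 0.962611 = -192.9 m.
Distance = √(ΔE² + ΔN²) = √((-192.9)² + (-423.0)²) = 464.9 m.

465 m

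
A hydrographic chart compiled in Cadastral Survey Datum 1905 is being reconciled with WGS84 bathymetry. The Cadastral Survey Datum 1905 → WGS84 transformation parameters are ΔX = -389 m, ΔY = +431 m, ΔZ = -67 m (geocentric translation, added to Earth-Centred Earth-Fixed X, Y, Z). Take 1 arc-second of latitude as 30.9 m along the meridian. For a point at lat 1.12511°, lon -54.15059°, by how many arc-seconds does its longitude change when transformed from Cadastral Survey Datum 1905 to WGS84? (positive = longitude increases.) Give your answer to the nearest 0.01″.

sin φ = 0.019636, cos φ = 0.999807, sin λ = -0.810559, cos λ = 0.585657.
East component: ΔE = −sin λ·ΔX + cos λ·ΔY = −(-0.810559)(-389) + (0.585657)(431) = -62.89 m.
1° of latitude spans 3600 × 30.90 = 111240 m; at latitude φ, 1° of longitude spans that × cos φ = 111218.6 m, so Δλ = -62.89 / 111218.6 × 3600 = -2.036″.

Δλ = -2.04″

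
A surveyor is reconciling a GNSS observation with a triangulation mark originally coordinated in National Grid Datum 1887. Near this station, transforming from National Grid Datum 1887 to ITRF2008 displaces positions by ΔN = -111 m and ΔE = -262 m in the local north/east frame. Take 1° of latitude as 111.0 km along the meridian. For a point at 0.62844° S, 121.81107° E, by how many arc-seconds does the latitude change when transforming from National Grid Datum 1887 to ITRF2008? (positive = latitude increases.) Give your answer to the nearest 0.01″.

Δφ = -3.60″

1° of latitude = 111.0 km, so Δφ = -111.0 / 111000 = -0.0010000° = -3.600″.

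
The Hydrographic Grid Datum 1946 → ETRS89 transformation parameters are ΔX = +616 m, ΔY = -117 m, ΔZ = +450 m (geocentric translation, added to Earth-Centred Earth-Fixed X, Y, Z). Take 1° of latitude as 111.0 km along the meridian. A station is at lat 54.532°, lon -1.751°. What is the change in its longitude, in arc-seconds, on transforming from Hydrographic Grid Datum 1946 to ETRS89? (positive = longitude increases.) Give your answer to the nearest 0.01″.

Δλ = -5.48″

sin φ = 0.814440, cos φ = 0.580248, sin λ = -0.030556, cos λ = 0.999533.
East component: ΔE = −sin λ·ΔX + cos λ·ΔY = −(-0.030556)(616) + (0.999533)(-117) = -98.12 m.
1° of latitude spans 111000 m; at latitude φ, 1° of longitude spans that × cos φ = 64407.5 m, so Δλ = -98.12 / 64407.5 × 3600 = -5.484″.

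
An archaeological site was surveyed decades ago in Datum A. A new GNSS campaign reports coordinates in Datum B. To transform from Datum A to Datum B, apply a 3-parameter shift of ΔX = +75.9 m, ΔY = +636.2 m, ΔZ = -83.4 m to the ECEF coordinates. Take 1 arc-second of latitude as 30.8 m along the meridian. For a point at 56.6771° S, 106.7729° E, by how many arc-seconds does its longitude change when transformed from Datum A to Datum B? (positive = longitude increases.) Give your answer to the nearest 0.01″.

sin φ = -0.835588, cos φ = 0.549357, sin λ = 0.957456, cos λ = -0.288579.
East component: ΔE = −sin λ·ΔX + cos λ·ΔY = −(0.957456)(75.9) + (-0.288579)(636.2) = -256.26 m.
1° of latitude spans 3600 × 30.80 = 110880 m; at latitude φ, 1° of longitude spans that × cos φ = 60912.7 m, so Δλ = -256.26 / 60912.7 × 3600 = -15.146″.

Δλ = -15.15″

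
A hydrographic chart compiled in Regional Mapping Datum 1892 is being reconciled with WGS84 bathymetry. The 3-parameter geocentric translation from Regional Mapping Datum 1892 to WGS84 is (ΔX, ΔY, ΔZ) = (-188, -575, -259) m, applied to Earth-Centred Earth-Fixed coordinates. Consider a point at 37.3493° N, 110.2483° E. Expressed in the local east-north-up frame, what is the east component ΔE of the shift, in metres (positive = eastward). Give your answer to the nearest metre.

ΔE = 375 m

The local east axis at (φ, λ) is (−sin λ, cos λ, 0), so ΔE = −sin(110.2483°)·(-188) + cos(110.2483°)·(-575) = 375.38 m.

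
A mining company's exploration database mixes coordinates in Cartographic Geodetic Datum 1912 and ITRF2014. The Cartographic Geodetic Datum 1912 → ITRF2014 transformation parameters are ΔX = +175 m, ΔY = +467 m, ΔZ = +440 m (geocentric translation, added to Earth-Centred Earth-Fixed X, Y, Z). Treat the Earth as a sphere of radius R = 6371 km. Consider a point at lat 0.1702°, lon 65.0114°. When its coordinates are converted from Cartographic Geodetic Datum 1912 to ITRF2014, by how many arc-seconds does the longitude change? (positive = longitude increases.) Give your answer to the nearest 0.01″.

Δλ = 1.25″

sin φ = 0.002971, cos φ = 0.999996, sin λ = 0.906392, cos λ = 0.422438.
East component: ΔE = −sin λ·ΔX + cos λ·ΔY = −(0.906392)(175) + (0.422438)(467) = 38.66 m.
1° of latitude spans πR/180 = 111195 m; at latitude φ, 1° of longitude spans that × cos φ = 111194.4 m, so Δλ = 38.66 / 111194.4 × 3600 = 1.252″.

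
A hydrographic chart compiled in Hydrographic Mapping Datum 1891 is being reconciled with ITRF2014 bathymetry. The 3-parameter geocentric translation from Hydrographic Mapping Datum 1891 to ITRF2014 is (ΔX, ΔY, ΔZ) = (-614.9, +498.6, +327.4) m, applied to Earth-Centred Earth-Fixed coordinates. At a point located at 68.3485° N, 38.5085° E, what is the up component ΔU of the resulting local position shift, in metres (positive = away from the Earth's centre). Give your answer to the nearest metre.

At φ = 68.3485°, λ = 38.5085°: sin φ = 0.929445, cos φ = 0.368960, sin λ = 0.622631, cos λ = 0.782516.
ΔU = cos φ cos λ·ΔX + cos φ sin λ·ΔY + sin φ·ΔZ = (0.368960)(0.782516)(-614.9) + (0.368960)(0.622631)(498.6) + (0.929445)(327.4) = 241.31 m.

ΔU = 241 m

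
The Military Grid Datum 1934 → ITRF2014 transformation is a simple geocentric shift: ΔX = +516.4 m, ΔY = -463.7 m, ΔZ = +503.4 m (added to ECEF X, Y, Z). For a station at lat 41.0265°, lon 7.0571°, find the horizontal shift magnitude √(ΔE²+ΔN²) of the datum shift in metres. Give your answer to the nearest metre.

530 m

The local east axis at (φ, λ) is (−sin λ, cos λ, 0), so ΔE = −sin(7.0571°)·516.4 + cos(7.0571°)·(-463.7) = -523.63 m.
The local north axis is (−sin φ cos λ, −sin φ sin λ, cos φ), giving ΔN = -336.401 + 37.395 + 379.768 = 80.76 m.
Horizontal magnitude = √(ΔE² + ΔN²) = √((-523.63)² + 80.76²) = 529.82 m.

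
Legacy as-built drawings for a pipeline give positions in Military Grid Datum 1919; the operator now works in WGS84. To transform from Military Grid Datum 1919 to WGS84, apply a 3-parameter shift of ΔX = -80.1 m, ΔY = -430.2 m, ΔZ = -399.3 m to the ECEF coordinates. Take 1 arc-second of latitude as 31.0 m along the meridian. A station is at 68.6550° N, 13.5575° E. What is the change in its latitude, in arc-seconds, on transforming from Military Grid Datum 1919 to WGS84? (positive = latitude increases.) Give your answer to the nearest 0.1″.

Δφ = 0.7″

sin φ = 0.931406, cos φ = 0.363983, sin λ = 0.234421, cos λ = 0.972135.
North component: ΔN = −sin φ cos λ·ΔX − sin φ sin λ·ΔY + cos φ·ΔZ = −(0.931406)(0.972135)(-80.1) − (0.931406)(0.234421)(-430.2) + (0.363983)(-399.3) = 21.12 m.
1° of latitude spans 3600 × 31.00 = 111600 m, so Δφ = 21.12 / 111600 × 3600 = 0.681″.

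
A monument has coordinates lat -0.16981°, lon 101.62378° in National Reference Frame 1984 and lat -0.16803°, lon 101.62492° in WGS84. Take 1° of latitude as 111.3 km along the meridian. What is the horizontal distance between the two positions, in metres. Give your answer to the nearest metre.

235 m

Δφ = -0.16803° − -0.16981° = +0.00178°; Δλ = 101.62492° − 101.62378° = +0.00114°.
ΔN = Δφ × 111300 = 198.1 m; ΔE = Δλ × 111300 × cos(-0.16981°) = +0.00114 × 111300 × 0.999996 = 126.9 m.
Distance = √(ΔE² + ΔN²) = √(126.9² + 198.1²) = 235.3 m.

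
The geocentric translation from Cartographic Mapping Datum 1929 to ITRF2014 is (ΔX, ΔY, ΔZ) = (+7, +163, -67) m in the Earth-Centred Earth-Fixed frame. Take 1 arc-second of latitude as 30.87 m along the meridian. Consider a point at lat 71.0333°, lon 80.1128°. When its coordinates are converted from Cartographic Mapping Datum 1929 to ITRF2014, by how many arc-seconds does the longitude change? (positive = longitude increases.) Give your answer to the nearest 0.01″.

sin φ = 0.945708, cos φ = 0.325019, sin λ = 0.985148, cos λ = 0.171709.
East component: ΔE = −sin λ·ΔX + cos λ·ΔY = −(0.985148)(7) + (0.171709)(163) = 21.09 m.
1° of latitude spans 3600 × 30.87 = 111132 m; at latitude φ, 1° of longitude spans that × cos φ = 36120.0 m, so Δλ = 21.09 / 36120.0 × 3600 = 2.102″.

Δλ = 2.10″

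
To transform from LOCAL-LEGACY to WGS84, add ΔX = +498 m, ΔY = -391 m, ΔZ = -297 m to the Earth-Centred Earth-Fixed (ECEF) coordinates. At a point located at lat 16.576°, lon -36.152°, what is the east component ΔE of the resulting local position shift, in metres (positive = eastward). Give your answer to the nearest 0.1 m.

The local east axis at (φ, λ) is (−sin λ, cos λ, 0), so ΔE = −sin(-36.152°)·498 + cos(-36.152°)·(-391) = -21.93 m.

ΔE = -21.9 m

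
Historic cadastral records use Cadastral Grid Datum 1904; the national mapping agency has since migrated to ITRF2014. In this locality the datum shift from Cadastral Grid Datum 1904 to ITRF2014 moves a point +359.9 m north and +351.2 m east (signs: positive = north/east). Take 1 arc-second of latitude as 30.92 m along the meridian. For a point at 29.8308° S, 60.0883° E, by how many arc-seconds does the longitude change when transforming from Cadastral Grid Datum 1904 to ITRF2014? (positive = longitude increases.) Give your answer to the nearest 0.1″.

Δλ = 13.1″

At latitude -29.8308°, cos φ = 0.867498.
1″ of longitude at this latitude = 30.92 × cos φ = 26.8230 m, so Δλ = 351.2 / 26.8230 = 13.093″.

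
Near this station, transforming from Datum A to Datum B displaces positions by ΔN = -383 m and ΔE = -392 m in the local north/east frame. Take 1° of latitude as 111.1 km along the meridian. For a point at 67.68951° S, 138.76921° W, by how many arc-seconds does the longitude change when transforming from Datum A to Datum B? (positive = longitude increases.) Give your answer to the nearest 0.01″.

Δλ = -33.46″

At latitude -67.68951°, cos φ = 0.379626.
1° of longitude at this latitude = 111.1 × cos φ = 42.18 km, so Δλ = -392.0 / 42176.4 = -0.0092943° = -33.459″.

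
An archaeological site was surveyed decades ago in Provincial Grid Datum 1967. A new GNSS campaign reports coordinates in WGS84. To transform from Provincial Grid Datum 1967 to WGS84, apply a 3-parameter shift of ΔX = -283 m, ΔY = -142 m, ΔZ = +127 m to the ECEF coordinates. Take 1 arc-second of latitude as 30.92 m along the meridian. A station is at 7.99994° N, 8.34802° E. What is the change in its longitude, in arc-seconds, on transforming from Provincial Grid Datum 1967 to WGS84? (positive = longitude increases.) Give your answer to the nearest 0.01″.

Δλ = -3.25″

sin φ = 0.139172, cos φ = 0.990268, sin λ = 0.145185, cos λ = 0.989404.
East component: ΔE = −sin λ·ΔX + cos λ·ΔY = −(0.145185)(-283) + (0.989404)(-142) = -99.41 m.
1° of latitude spans 3600 × 30.92 = 111312 m; at latitude φ, 1° of longitude spans that × cos φ = 110228.7 m, so Δλ = -99.41 / 110228.7 × 3600 = -3.247″.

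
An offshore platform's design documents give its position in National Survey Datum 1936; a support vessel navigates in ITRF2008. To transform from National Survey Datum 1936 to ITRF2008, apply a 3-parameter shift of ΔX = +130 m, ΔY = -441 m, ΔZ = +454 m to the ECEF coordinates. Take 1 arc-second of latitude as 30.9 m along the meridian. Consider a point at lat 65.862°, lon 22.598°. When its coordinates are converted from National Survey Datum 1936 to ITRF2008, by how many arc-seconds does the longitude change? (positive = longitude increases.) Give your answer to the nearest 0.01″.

Δλ = -36.17″

sin φ = 0.912563, cos φ = 0.408936, sin λ = 0.384263, cos λ = 0.923224.
East component: ΔE = −sin λ·ΔX + cos λ·ΔY = −(0.384263)(130) + (0.923224)(-441) = -457.10 m.
1° of latitude spans 3600 × 30.90 = 111240 m; at latitude φ, 1° of longitude spans that × cos φ = 45490.0 m, so Δλ = -457.10 / 45490.0 × 3600 = -36.174″.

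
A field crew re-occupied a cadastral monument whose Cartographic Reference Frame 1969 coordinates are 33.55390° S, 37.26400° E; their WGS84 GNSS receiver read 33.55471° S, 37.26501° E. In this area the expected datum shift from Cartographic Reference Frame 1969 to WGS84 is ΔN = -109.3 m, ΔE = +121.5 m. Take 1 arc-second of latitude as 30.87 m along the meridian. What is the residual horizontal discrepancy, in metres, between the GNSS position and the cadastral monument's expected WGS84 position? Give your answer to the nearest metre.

34 m

Observed coordinate differences: Δφ = -0.00081°, Δλ = +0.00101°.
Converting to metres (1° lat = 111132 m, cos φ = 0.833366): observed ΔN = -90.0 m, observed ΔE = 93.5 m.
Subtracting the expected shift leaves a residual of -90.0 − (-109.3) = 19.3 m north and 93.5 − (121.5) = -28.0 m east.
Residual distance = √(19.3² + (-28.0)²) = 34.0 m.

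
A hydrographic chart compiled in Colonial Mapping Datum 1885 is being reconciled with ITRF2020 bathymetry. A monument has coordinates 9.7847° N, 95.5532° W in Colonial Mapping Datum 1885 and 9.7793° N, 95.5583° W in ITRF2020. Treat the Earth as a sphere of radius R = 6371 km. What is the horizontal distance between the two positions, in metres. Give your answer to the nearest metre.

820 m

Δφ = 9.7793° − 9.7847° = -0.0054°; Δλ = -95.5583° − -95.5532° = -0.0051°.
1° along a meridian = πR/180 = 111195 m.
ΔN = Δφ × 111195 = -600.5 m; ΔE = Δλ × 111195 × cos(9.7847°) = -0.0051 × 111195 × 0.985453 = -558.8 m.
Distance = √(ΔE² + ΔN²) = √((-558.8)² + (-600.5)²) = 820.3 m.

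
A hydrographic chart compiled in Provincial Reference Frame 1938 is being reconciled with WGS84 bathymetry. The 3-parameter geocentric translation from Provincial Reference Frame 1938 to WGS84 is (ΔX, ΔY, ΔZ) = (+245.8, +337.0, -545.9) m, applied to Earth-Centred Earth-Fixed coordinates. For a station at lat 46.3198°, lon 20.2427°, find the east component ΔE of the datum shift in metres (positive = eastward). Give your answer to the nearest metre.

ΔE = 231 m

The local east axis at (φ, λ) is (−sin λ, cos λ, 0), so ΔE = −sin(20.2427°)·245.8 + cos(20.2427°)·337.0 = 231.14 m.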